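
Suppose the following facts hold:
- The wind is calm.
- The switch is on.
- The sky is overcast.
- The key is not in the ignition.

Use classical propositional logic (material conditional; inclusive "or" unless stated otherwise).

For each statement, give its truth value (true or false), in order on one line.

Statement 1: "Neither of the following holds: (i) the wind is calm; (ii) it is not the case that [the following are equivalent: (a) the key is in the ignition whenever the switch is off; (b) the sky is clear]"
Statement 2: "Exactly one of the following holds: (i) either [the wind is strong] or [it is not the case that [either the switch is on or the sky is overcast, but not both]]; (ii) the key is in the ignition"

Statement 1 F / Statement 2 T

Let P = "the wind is strong" (False), Q = "the switch is on" (True), S = "the key is in the ignition" (False), R = "the sky is overcast" (True).

Statement 1: Parsed as not P nor not ((not Q -> S) iff not R)

not P = not False = True
not Q = not True = False
not Q -> S = False -> False = True
not R = not True = False
(not Q -> S) iff not R = True iff False = False
not ((not Q -> S) iff not R) = not False = True
not P nor not ((not Q -> S) iff not R) = True nor True = False
So Statement 1 is false.

Statement 2: Formalization: (P or not (Q xor R)) xor S

Q xor R = True xor True = False
not (Q xor R) = not False = True
P or not (Q xor R) = False or True = True
(P or not (Q xor R)) xor S = True xor False = True
So Statement 2 is true.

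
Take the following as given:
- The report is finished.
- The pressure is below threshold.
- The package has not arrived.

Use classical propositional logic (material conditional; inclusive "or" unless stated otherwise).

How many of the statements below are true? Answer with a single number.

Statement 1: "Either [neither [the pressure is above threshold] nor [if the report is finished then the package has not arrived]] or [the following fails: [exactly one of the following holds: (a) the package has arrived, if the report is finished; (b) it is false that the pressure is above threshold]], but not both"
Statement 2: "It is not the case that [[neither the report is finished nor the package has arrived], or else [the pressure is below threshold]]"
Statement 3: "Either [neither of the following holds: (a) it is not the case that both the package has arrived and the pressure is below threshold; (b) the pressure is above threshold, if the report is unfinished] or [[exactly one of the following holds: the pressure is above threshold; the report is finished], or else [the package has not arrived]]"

Let S = "the pressure is above threshold" (F), L = "the report is finished" (T), M = "the package has arrived" (F).

Statement 1: Formalization: (S nor (L -> ~M)) xor ~((L -> M) xor ~S)

~M = ~F = T
L -> ~M = T -> T = T
S nor (L -> ~M) = F nor T = F
L -> M = T -> F = F
~S = ~F = T
(L -> M) xor ~S = F xor T = T
~((L -> M) xor ~S) = ~T = F
(S nor (L -> ~M)) xor ~((L -> M) xor ~S) = F xor F = F
Hence Statement 1 is false.

Statement 2: Formalization: ~((L nor M) | ~S)

L nor M = T nor F = F
~S = ~F = T
(L nor M) | ~S = F | T = T
~((L nor M) | ~S) = ~T = F
Hence Statement 2 is false.

Statement 3: Parsed as ((M nand ~S) nor (~L -> S)) | ((S xor L) | ~M)

~S = ~F = T
M nand ~S = F nand T = T
~L = ~T = F
~L -> S = F -> F = T
(M nand ~S) nor (~L -> S) = T nor T = F
S xor L = F xor T = T
~M = ~F = T
(S xor L) | ~M = T | T = T
((M nand ~S) nor (~L -> S)) | ((S xor L) | ~M) = F | T = T
Hence Statement 3 is true.

1 of the 3 statements is true (Statement 3).

1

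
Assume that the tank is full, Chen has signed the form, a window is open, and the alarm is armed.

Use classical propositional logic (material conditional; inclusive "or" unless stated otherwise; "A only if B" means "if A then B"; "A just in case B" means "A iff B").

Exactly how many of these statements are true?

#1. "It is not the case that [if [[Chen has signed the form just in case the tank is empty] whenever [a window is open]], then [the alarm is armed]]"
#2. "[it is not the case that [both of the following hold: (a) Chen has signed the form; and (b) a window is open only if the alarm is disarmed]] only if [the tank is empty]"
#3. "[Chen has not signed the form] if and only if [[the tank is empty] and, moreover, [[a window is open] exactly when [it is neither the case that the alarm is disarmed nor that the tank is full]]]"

1

Let R = "a window is open" (T), V = "Chen has signed the form" (T), U = "the tank is full" (T), H = "the alarm is armed" (T).

#1: Formalization: ~((R -> (V <-> ~U)) -> H)

~U = ~T = F
V <-> ~U = T <-> F = F
R -> (V <-> ~U) = T -> F = F
(R -> (V <-> ~U)) -> H = F -> T = T
~((R -> (V <-> ~U)) -> H) = ~T = F
So #1 is false.

#2: In symbols: ~(V & (R -> ~H)) -> ~U

~H = ~T = F
R -> ~H = T -> F = F
V & (R -> ~H) = T & F = F
~(V & (R -> ~H)) = ~F = T
~U = ~T = F
~(V & (R -> ~H)) -> ~U = T -> F = F
Hence #2 is false.

#3: Parsed as ~V <-> (~U & (R <-> (~H nor U)))

~V = ~T = F
~U = ~T = F
~H = ~T = F
~H nor U = F nor T = F
R <-> (~H nor U) = T <-> F = F
~U & (R <-> (~H nor U)) = F & F = F
~V <-> (~U & (R <-> (~H nor U))) = F <-> F = T
Hence #3 is true.

1 of the 3 statements is true (#3).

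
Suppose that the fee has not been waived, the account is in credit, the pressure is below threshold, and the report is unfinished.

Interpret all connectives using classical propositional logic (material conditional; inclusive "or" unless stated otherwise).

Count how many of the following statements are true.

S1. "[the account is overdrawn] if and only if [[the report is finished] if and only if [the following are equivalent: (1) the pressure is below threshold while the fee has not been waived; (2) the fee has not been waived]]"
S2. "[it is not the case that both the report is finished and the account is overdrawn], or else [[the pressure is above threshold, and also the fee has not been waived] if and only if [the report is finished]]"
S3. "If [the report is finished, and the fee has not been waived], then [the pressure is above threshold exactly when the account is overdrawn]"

3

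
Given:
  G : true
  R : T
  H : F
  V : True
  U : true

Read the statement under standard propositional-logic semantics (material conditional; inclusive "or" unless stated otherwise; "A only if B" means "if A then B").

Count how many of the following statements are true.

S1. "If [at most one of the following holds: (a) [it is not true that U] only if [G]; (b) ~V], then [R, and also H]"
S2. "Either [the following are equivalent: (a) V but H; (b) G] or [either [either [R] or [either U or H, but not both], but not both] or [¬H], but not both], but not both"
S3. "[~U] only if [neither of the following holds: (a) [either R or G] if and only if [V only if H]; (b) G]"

2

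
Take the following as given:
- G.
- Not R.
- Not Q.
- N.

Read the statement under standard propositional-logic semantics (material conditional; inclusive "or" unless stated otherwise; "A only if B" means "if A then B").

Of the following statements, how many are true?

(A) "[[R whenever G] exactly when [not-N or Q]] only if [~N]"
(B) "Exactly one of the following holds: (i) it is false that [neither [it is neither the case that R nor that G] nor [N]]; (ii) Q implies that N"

(A): Formalization: ((G -> R) <-> (~N | Q)) -> ~N

G -> R = T -> F = F
~N = ~T = F
~N | Q = F | F = F
(G -> R) <-> (~N | Q) = F <-> F = T
~N = ~T = F
((G -> R) <-> (~N | Q)) -> ~N = T -> F = F
Hence (A) is false.

(B): Formalization: ~((R nor G) nor N) xor (Q -> N)

R nor G = F nor T = F
(R nor G) nor N = F nor T = F
~((R nor G) nor N) = ~F = T
Q -> N = F -> T = T
~((R nor G) nor N) xor (Q -> N) = T xor T = F
So (B) is false.

Count: 0.

0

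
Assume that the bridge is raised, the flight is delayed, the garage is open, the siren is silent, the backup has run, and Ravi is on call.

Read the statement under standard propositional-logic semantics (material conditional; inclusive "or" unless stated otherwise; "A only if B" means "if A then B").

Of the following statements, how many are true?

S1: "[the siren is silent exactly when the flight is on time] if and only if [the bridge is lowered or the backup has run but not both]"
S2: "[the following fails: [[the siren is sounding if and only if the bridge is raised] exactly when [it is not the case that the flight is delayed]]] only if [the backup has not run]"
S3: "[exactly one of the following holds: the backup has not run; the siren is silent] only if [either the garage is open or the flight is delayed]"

Let U = "the siren is sounding" (False), S = "the flight is delayed" (True), H = "the bridge is raised" (True), M = "the backup has run" (True), D = "the garage is closed" (False).

S1: In symbols: (not U iff not S) iff (not H xor M)

not U = not False = True
not S = not True = False
not U iff not S = True iff False = False
not H = not True = False
not H xor M = False xor True = True
(not U iff not S) iff (not H xor M) = False iff True = False
Hence S1 is false.

S2: This is not ((U iff H) iff not S) -> not M.

U iff H = False iff True = False
not S = not True = False
(U iff H) iff not S = False iff False = True
not ((U iff H) iff not S) = not True = False
not M = not True = False
not ((U iff H) iff not S) -> not M = False -> False = True
Hence S2 is true.

S3: In symbols: (not M xor not U) -> (not D or S)

not M = not True = False
not U = not False = True
not M xor not U = False xor True = True
not D = not False = True
not D or S = True or True = True
(not M xor not U) -> (not D or S) = True -> True = True
So S3 is true.

Count: 2.

2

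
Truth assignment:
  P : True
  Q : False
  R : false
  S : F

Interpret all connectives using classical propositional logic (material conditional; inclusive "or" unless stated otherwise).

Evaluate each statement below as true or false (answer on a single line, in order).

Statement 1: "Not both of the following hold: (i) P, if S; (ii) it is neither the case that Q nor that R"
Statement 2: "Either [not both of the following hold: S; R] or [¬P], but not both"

Statement 1: In symbols: (S -> P) nand (Q nor R)

S -> P = False -> True = True
Q nor R = False nor False = True
(S -> P) nand (Q nor R) = True nand True = False
Thus Statement 1 is false.

Statement 2: Formalization: (S nand R) xor not P

S nand R = False nand False = True
not P = not True = False
(S nand R) xor not P = True xor False = True
Hence Statement 2 is true.

Statement 1 F, Statement 2 T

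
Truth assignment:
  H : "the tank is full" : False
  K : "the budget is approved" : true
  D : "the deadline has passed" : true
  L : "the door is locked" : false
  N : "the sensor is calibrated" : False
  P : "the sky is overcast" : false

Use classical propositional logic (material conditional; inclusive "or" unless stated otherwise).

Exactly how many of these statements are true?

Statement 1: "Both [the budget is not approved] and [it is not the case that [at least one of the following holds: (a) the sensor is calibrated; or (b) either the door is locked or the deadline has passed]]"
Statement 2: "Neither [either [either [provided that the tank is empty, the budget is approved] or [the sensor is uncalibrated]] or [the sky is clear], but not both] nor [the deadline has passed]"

0

Statement 1: Formalization: ~K & ~(N | (L | D))

~K = ~T = F
L | D = F | T = T
N | (L | D) = F | T = T
~(N | (L | D)) = ~T = F
~K & ~(N | (L | D)) = F & F = F
So Statement 1 is false.

Statement 2: Formalization: (((~H -> K) | ~N) xor ~P) nor D

~H = ~F = T
~H -> K = T -> T = T
~N = ~F = T
(~H -> K) | ~N = T | T = T
~P = ~F = T
((~H -> K) | ~N) xor ~P = T xor T = F
(((~H -> K) | ~N) xor ~P) nor D = F nor T = F
So Statement 2 is false.

True statements: 0 (none).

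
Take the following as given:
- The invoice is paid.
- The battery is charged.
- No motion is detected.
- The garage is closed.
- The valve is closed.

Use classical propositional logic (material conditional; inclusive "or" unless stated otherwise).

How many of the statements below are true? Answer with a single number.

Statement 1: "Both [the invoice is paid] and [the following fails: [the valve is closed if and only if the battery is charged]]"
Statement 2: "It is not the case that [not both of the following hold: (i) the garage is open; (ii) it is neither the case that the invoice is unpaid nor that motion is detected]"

0

Let L = "the invoice is paid" (True), R = "the valve is open" (False), N = "the battery is charged" (True), U = "the garage is closed" (True), K = "motion is detected" (False).

Statement 1: In symbols: L and not (not R iff N)

not R = not False = True
not R iff N = True iff True = True
not (not R iff N) = not True = False
L and not (not R iff N) = True and False = False
Thus Statement 1 is false.

Statement 2: Formalization: not (not U nand (not L nor K))

not U = not True = False
not L = not True = False
not L nor K = False nor False = True
not U nand (not L nor K) = False nand True = True
not (not U nand (not L nor K)) = not True = False
Hence Statement 2 is false.

0 of the 2 statements are true (none).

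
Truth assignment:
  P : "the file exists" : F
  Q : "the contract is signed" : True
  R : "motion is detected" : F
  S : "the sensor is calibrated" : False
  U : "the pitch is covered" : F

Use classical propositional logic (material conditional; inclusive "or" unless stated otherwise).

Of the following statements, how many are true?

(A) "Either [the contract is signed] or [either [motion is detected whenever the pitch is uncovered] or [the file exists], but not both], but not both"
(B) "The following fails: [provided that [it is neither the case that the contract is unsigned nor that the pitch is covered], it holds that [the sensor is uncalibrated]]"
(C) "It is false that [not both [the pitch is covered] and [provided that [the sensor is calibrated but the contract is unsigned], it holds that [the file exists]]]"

(A): This is Q xor ((~U -> R) xor P).

~U = ~F = T
~U -> R = T -> F = F
(~U -> R) xor P = F xor F = F
Q xor ((~U -> R) xor P) = T xor F = T
So (A) is true.

(B): Parsed as ~((~Q nor U) -> ~S)

~Q = ~T = F
~Q nor U = F nor F = T
~S = ~F = T
(~Q nor U) -> ~S = T -> T = T
~((~Q nor U) -> ~S) = ~T = F
Hence (B) is false.

(C): This is ~(U nand ((S & ~Q) -> P)).

~Q = ~T = F
S & ~Q = F & F = F
(S & ~Q) -> P = F -> F = T
U nand ((S & ~Q) -> P) = F nand T = T
~(U nand ((S & ~Q) -> P)) = ~T = F
Thus (C) is false.

True statements: 1 ((A)).

1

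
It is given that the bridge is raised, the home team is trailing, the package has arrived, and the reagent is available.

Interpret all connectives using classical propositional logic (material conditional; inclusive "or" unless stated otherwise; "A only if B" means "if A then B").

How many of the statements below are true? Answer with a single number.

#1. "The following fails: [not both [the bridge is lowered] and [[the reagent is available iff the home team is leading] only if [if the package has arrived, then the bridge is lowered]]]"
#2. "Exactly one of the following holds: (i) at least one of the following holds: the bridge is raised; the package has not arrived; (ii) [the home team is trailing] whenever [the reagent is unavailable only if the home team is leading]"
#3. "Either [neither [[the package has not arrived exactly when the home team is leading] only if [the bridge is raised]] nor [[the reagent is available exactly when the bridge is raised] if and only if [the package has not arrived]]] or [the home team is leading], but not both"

0

Let P = "the bridge is raised" (T), S = "the reagent is available" (T), Q = "the home team is leading" (F), R = "the package has arrived" (T).

#1: Parsed as ¬(¬P ↑ ((S ↔ Q) → (R → ¬P)))

¬P = ¬T = F
S ↔ Q = T ↔ F = F
¬P = ¬T = F
R → ¬P = T → F = F
(S ↔ Q) → (R → ¬P) = F → F = T
¬P ↑ ((S ↔ Q) → (R → ¬P)) = F ↑ T = T
¬(¬P ↑ ((S ↔ Q) → (R → ¬P))) = ¬T = F
So #1 is false.

#2: In symbols: (P ∨ ¬R) ⊕ ((¬S → Q) → ¬Q)

¬R = ¬T = F
P ∨ ¬R = T ∨ F = T
¬S = ¬T = F
¬S → Q = F → F = T
¬Q = ¬F = T
(¬S → Q) → ¬Q = T → T = T
(P ∨ ¬R) ⊕ ((¬S → Q) → ¬Q) = T ⊕ T = F
Thus #2 is false.

#3: Parsed as (((¬R ↔ Q) → P) ↓ ((S ↔ P) ↔ ¬R)) ⊕ Q

¬R = ¬T = F
¬R ↔ Q = F ↔ F = T
(¬R ↔ Q) → P = T → T = T
S ↔ P = T ↔ T = T
¬R = ¬T = F
(S ↔ P) ↔ ¬R = T ↔ F = F
((¬R ↔ Q) → P) ↓ ((S ↔ P) ↔ ¬R) = T ↓ F = F
(((¬R ↔ Q) → P) ↓ ((S ↔ P) ↔ ¬R)) ⊕ Q = F ⊕ F = F
Hence #3 is false.

Count: 0.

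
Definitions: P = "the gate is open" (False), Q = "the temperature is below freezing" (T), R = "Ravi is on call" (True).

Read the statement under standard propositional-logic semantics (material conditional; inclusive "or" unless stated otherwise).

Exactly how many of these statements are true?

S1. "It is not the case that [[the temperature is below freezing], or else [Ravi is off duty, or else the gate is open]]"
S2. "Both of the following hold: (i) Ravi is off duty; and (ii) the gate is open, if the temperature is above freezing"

0

S1: Parsed as ~(Q | (~R | P))

~R = ~T = F
~R | P = F | F = F
Q | (~R | P) = T | F = T
~(Q | (~R | P)) = ~T = F
So S1 is false.

S2: This is ~R & (~Q -> P).

~R = ~T = F
~Q = ~T = F
~Q -> P = F -> F = T
~R & (~Q -> P) = F & T = F
So S2 is false.

True statements: 0 (none).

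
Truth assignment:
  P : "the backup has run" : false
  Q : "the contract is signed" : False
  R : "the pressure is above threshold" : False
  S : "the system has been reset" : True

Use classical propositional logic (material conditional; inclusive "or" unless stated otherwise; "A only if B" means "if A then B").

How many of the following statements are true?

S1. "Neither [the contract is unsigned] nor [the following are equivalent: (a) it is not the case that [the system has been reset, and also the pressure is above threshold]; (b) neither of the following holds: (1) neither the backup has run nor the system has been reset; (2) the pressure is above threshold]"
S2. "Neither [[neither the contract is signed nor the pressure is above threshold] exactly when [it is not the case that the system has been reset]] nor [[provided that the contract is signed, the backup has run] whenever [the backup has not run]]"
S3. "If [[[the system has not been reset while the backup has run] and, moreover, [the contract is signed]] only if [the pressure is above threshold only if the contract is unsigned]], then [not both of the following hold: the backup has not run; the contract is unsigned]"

0

S1: This is ~Q nor (~(S & R) <-> ((P nor S) nor R)).

~Q = ~F = T
S & R = T & F = F
~(S & R) = ~F = T
P nor S = F nor T = F
(P nor S) nor R = F nor F = T
~(S & R) <-> ((P nor S) nor R) = T <-> T = T
~Q nor (~(S & R) <-> ((P nor S) nor R)) = T nor T = F
Thus S1 is false.

S2: Parsed as ((Q nor R) <-> ~S) nor (~P -> (Q -> P))

Q nor R = F nor F = T
~S = ~T = F
(Q nor R) <-> ~S = T <-> F = F
~P = ~F = T
Q -> P = F -> F = T
~P -> (Q -> P) = T -> T = T
((Q nor R) <-> ~S) nor (~P -> (Q -> P)) = F nor T = F
So S2 is false.

S3: Formalization: (((~S & P) & Q) -> (R -> ~Q)) -> (~P nand ~Q)

~S = ~T = F
~S & P = F & F = F
(~S & P) & Q = F & F = F
~Q = ~F = T
R -> ~Q = F -> T = T
((~S & P) & Q) -> (R -> ~Q) = F -> T = T
~P = ~F = T
~Q = ~F = T
~P nand ~Q = T nand T = F
(((~S & P) & Q) -> (R -> ~Q)) -> (~P nand ~Q) = T -> F = F
Thus S3 is false.

0 of the 3 statements are true (none).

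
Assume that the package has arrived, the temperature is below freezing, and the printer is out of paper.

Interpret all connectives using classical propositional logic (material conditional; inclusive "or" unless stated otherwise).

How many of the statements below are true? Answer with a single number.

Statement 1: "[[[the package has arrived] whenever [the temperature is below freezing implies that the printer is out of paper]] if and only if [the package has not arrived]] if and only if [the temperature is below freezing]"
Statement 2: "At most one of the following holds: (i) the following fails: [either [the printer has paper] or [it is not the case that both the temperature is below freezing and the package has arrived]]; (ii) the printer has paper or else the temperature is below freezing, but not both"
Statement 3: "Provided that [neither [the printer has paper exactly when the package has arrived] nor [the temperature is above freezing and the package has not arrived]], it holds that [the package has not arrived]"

0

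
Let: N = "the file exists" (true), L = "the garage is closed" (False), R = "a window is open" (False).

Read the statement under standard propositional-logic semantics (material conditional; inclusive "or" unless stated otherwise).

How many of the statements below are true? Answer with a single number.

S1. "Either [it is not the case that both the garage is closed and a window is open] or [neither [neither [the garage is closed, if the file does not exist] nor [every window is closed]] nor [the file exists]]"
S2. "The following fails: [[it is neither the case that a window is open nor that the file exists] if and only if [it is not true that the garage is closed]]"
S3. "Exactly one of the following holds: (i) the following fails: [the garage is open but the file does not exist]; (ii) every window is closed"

S1: Formalization: (L nand R) or (((not N -> L) nor not R) nor N)

L nand R = False nand False = True
not N = not True = False
not N -> L = False -> False = True
not R = not False = True
(not N -> L) nor not R = True nor True = False
((not N -> L) nor not R) nor N = False nor True = False
(L nand R) or (((not N -> L) nor not R) nor N) = True or False = True
Thus S1 is true.

S2: Parsed as not ((R nor N) iff not L)

R nor N = False nor True = False
not L = not False = True
(R nor N) iff not L = False iff True = False
not ((R nor N) iff not L) = not False = True
So S2 is true.

S3: Formalization: not (not L and not N) xor not R

not L = not False = True
not N = not True = False
not L and not N = True and False = False
not (not L and not N) = not False = True
not R = not False = True
not (not L and not N) xor not R = True xor True = False
So S3 is false.

True statements: 2 (S1, S2).

2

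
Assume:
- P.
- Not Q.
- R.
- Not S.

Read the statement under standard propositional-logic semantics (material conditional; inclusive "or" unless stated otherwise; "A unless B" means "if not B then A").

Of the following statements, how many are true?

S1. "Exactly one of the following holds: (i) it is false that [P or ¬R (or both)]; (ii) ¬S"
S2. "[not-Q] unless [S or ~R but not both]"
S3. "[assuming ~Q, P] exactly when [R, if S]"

3

S1: In symbols: not (P or not R) xor not S

not R = not True = False
P or not R = True or False = True
not (P or not R) = not True = False
not S = not False = True
not (P or not R) xor not S = False xor True = True
Hence S1 is true.

S2: In symbols: not Q or (S xor not R)

not Q = not False = True
not R = not True = False
S xor not R = False xor False = False
not Q or (S xor not R) = True or False = True
Thus S2 is true.

S3: In symbols: (not Q -> P) iff (S -> R)

not Q = not False = True
not Q -> P = True -> True = True
S -> R = False -> True = True
(not Q -> P) iff (S -> R) = True iff True = True
Hence S3 is true.

3 of the 3 statements are true (S1, S2, S3).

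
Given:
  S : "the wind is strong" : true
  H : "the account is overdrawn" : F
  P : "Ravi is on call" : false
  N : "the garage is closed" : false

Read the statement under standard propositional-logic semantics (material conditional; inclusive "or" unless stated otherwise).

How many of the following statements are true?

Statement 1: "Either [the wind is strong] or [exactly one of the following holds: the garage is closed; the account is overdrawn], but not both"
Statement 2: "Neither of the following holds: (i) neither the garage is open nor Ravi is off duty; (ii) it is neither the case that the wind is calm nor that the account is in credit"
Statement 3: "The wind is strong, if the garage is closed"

3

Statement 1: Parsed as S xor (N xor H)

N xor H = False xor False = False
S xor (N xor H) = True xor False = True
Thus Statement 1 is true.

Statement 2: Parsed as (not N nor not P) nor (not S nor not H)

not N = not False = True
not P = not False = True
not N nor not P = True nor True = False
not S = not True = False
not H = not False = True
not S nor not H = False nor True = False
(not N nor not P) nor (not S nor not H) = False nor False = True
Hence Statement 2 is true.

Statement 3: In symbols: N -> S

N -> S = False -> True = True
So Statement 3 is true.

3 of the 3 statements are true (Statement 1, Statement 2, Statement 3).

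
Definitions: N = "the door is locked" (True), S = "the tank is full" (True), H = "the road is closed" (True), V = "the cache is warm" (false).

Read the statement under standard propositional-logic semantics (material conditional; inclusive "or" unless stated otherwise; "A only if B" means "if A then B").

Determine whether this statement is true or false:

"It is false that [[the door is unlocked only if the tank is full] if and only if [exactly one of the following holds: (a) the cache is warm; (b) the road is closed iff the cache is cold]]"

Values: N=T, S=T, V=F, H=T.
Formalization: ¬((¬N → S) ↔ (V ⊕ (H ↔ ¬V)))

¬N = ¬T = F
¬N → S = F → T = T
¬V = ¬F = T
H ↔ ¬V = T ↔ T = T
V ⊕ (H ↔ ¬V) = F ⊕ T = T
(¬N → S) ↔ (V ⊕ (H ↔ ¬V)) = T ↔ T = T
¬((¬N → S) ↔ (V ⊕ (H ↔ ¬V))) = ¬T = F

The statement is false.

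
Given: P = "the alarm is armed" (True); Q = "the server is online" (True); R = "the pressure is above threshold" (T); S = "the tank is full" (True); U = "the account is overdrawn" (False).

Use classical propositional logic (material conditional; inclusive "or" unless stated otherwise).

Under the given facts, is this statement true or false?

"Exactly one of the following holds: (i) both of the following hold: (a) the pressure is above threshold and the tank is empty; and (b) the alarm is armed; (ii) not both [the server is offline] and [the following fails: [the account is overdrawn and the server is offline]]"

Values: R=T, S=T, P=T, Q=T, U=F.
This is ((R & ~S) & P) xor (~Q nand ~(U & ~Q)).

~S = ~T = F
R & ~S = T & F = F
(R & ~S) & P = F & T = F
~Q = ~T = F
~Q = ~T = F
U & ~Q = F & F = F
~(U & ~Q) = ~F = T
~Q nand ~(U & ~Q) = F nand T = T
((R & ~S) & P) xor (~Q nand ~(U & ~Q)) = F xor T = T

true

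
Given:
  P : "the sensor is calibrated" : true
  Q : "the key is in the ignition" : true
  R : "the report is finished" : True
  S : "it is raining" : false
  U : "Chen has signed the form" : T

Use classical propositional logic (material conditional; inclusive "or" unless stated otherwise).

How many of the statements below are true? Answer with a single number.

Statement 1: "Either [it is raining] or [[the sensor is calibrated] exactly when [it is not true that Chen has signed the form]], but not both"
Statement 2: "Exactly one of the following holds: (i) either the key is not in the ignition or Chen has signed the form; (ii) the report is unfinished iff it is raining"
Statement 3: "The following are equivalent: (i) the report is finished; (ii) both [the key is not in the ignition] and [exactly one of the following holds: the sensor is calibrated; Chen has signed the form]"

Statement 1: This is S ⊕ (P ↔ ¬U).

¬U = ¬T = F
P ↔ ¬U = T ↔ F = F
S ⊕ (P ↔ ¬U) = F ⊕ F = F
Thus Statement 1 is false.

Statement 2: In symbols: (¬Q ∨ U) ⊕ (¬R ↔ S)

¬Q = ¬T = F
¬Q ∨ U = F ∨ T = T
¬R = ¬T = F
¬R ↔ S = F ↔ F = T
(¬Q ∨ U) ⊕ (¬R ↔ S) = T ⊕ T = F
So Statement 2 is false.

Statement 3: Parsed as R ↔ (¬Q ∧ (P ⊕ U))

¬Q = ¬T = F
P ⊕ U = T ⊕ T = F
¬Q ∧ (P ⊕ U) = F ∧ F = F
R ↔ (¬Q ∧ (P ⊕ U)) = T ↔ F = F
Thus Statement 3 is false.

0 of the 3 statements are true (none).

0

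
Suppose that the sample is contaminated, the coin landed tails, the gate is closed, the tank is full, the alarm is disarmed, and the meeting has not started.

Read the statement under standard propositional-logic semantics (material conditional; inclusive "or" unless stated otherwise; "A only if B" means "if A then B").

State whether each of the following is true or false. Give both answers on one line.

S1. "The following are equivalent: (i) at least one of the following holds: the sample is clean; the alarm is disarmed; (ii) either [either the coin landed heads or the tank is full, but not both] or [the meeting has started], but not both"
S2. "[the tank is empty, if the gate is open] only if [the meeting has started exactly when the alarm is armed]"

Let P = "the sample is contaminated" (T), U = "the alarm is armed" (F), Q = "the coin landed heads" (F), S = "the tank is full" (T), V = "the meeting has started" (F), R = "the gate is open" (F).

S1: In symbols: (¬P ∨ ¬U) ↔ ((Q ⊕ S) ⊕ V)

¬P = ¬T = F
¬U = ¬F = T
¬P ∨ ¬U = F ∨ T = T
Q ⊕ S = F ⊕ T = T
(Q ⊕ S) ⊕ V = T ⊕ F = T
(¬P ∨ ¬U) ↔ ((Q ⊕ S) ⊕ V) = T ↔ T = T
So S1 is true.

S2: Parsed as (R → ¬S) → (V ↔ U)

¬S = ¬T = F
R → ¬S = F → F = T
V ↔ U = F ↔ F = T
(R → ¬S) → (V ↔ U) = T → T = T
Thus S2 is true.

S1 True; S2 True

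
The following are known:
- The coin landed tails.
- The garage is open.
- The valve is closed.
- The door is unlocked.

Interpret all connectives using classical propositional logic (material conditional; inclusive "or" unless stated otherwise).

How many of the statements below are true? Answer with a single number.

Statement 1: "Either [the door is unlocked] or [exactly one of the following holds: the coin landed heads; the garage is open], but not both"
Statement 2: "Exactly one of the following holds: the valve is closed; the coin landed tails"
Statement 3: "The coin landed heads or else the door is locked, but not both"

0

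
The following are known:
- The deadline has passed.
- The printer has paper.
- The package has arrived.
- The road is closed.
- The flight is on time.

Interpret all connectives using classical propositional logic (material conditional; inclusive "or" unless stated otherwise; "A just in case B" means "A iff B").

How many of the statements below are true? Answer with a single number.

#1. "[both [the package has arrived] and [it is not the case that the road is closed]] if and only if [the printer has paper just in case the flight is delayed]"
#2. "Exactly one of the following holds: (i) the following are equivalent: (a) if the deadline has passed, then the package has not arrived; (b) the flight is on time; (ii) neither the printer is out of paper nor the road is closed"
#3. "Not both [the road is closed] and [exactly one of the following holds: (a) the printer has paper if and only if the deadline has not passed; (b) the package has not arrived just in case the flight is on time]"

2

Let P = "the package has arrived" (T), W = "the road is closed" (T), U = "the printer has paper" (T), Q = "the flight is delayed" (F), M = "the deadline has passed" (T).

#1: This is (P ∧ ¬W) ↔ (U ↔ Q).

¬W = ¬T = F
P ∧ ¬W = T ∧ F = F
U ↔ Q = T ↔ F = F
(P ∧ ¬W) ↔ (U ↔ Q) = F ↔ F = T
Hence #1 is true.

#2: Parsed as ((M → ¬P) ↔ ¬Q) ⊕ (¬U ↓ W)

¬P = ¬T = F
M → ¬P = T → F = F
¬Q = ¬F = T
(M → ¬P) ↔ ¬Q = F ↔ T = F
¬U = ¬T = F
¬U ↓ W = F ↓ T = F
((M → ¬P) ↔ ¬Q) ⊕ (¬U ↓ W) = F ⊕ F = F
Hence #2 is false.

#3: This is W ↑ ((U ↔ ¬M) ⊕ (¬P ↔ ¬Q)).

¬M = ¬T = F
U ↔ ¬M = T ↔ F = F
¬P = ¬T = F
¬Q = ¬F = T
¬P ↔ ¬Q = F ↔ T = F
(U ↔ ¬M) ⊕ (¬P ↔ ¬Q) = F ⊕ F = F
W ↑ ((U ↔ ¬M) ⊕ (¬P ↔ ¬Q)) = T ↑ F = T
Hence #3 is true.

2 of the 3 statements are true.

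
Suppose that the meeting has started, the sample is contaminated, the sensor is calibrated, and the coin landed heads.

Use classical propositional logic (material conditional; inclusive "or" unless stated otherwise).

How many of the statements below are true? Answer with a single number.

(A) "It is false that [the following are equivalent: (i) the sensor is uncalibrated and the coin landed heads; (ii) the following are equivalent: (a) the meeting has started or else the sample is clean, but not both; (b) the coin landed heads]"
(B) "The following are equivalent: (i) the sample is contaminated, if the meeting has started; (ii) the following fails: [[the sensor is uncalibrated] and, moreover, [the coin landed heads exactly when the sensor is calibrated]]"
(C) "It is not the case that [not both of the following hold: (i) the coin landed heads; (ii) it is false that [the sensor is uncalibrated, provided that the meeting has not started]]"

Let R = "the sensor is calibrated" (T), S = "the coin landed heads" (T), P = "the meeting has started" (T), Q = "the sample is contaminated" (T).

(A): This is ~((~R & S) <-> ((P xor ~Q) <-> S)).

~R = ~T = F
~R & S = F & T = F
~Q = ~T = F
P xor ~Q = T xor F = T
(P xor ~Q) <-> S = T <-> T = T
(~R & S) <-> ((P xor ~Q) <-> S) = F <-> T = F
~((~R & S) <-> ((P xor ~Q) <-> S)) = ~F = T
Hence (A) is true.

(B): Formalization: (P -> Q) <-> ~(~R & (S <-> R))

P -> Q = T -> T = T
~R = ~T = F
S <-> R = T <-> T = T
~R & (S <-> R) = F & T = F
~(~R & (S <-> R)) = ~F = T
(P -> Q) <-> ~(~R & (S <-> R)) = T <-> T = T
Hence (B) is true.

(C): Formalization: ~(S nand ~(~P -> ~R))

~P = ~T = F
~R = ~T = F
~P -> ~R = F -> F = T
~(~P -> ~R) = ~T = F
S nand ~(~P -> ~R) = T nand F = T
~(S nand ~(~P -> ~R)) = ~T = F
Thus (C) is false.

Count: 2.

2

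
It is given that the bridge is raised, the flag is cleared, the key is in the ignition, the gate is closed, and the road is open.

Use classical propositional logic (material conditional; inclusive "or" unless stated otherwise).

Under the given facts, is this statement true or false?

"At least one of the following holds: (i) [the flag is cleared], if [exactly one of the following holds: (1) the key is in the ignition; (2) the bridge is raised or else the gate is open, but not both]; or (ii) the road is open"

Let P = "the key is in the ignition" (T), U = "the bridge is raised" (T), K = "the gate is open" (F), M = "the flag is set" (F), D = "the road is closed" (F).
In symbols: ((P xor (U xor K)) -> ~M) | ~D

U xor K = T xor F = T
P xor (U xor K) = T xor T = F
~M = ~F = T
(P xor (U xor K)) -> ~M = F -> T = T
~D = ~F = T
((P xor (U xor K)) -> ~M) | ~D = T | T = T

true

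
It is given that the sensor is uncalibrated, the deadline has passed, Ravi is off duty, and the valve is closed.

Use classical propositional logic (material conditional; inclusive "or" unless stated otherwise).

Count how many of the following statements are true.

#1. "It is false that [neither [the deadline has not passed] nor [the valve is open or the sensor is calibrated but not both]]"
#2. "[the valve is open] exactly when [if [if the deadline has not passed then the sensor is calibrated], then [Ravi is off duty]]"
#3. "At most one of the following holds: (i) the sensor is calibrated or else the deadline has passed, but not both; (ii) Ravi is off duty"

Let Q = "the deadline has passed" (T), S = "the valve is open" (F), P = "the sensor is calibrated" (F), R = "Ravi is on call" (F).

#1: In symbols: ¬(¬Q ↓ (S ⊕ P))

¬Q = ¬T = F
S ⊕ P = F ⊕ F = F
¬Q ↓ (S ⊕ P) = F ↓ F = T
¬(¬Q ↓ (S ⊕ P)) = ¬T = F
Thus #1 is false.

#2: This is S ↔ ((¬Q → P) → ¬R).

¬Q = ¬T = F
¬Q → P = F → F = T
¬R = ¬F = T
(¬Q → P) → ¬R = T → T = T
S ↔ ((¬Q → P) → ¬R) = F ↔ T = F
Hence #2 is false.

#3: This is (P ⊕ Q) ↑ ¬R.

P ⊕ Q = F ⊕ T = T
¬R = ¬F = T
(P ⊕ Q) ↑ ¬R = T ↑ T = F
So #3 is false.

True statements: 0 (none).

0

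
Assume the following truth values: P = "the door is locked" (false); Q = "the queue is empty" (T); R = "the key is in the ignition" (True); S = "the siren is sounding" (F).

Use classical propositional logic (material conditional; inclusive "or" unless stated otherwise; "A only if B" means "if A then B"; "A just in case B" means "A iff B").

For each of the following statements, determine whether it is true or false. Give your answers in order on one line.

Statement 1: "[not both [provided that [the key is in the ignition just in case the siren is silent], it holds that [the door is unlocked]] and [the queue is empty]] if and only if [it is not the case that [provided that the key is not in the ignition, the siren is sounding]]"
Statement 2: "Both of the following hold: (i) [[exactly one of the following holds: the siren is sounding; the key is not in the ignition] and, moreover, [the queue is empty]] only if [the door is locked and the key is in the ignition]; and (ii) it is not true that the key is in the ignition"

Statement 1 true / Statement 2 false

Statement 1: Formalization: (((R iff not S) -> not P) nand Q) iff not (not R -> S)

not S = not False = True
R iff not S = True iff True = True
not P = not False = True
(R iff not S) -> not P = True -> True = True
((R iff not S) -> not P) nand Q = True nand True = False
not R = not True = False
not R -> S = False -> False = True
not (not R -> S) = not True = False
(((R iff not S) -> not P) nand Q) iff not (not R -> S) = False iff False = True
Thus Statement 1 is true.

Statement 2: In symbols: (((S xor not R) and Q) -> (P and R)) and not R

not R = not True = False
S xor not R = False xor False = False
(S xor not R) and Q = False and True = False
P and R = False and True = False
((S xor not R) and Q) -> (P and R) = False -> False = True
not R = not True = False
(((S xor not R) and Q) -> (P and R)) and not R = True and False = False
So Statement 2 is false.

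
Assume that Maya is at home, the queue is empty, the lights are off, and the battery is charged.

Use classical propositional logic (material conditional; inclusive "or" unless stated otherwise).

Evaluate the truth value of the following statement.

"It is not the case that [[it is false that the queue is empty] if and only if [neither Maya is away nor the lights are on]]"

Let H = "the queue is empty" (T), W = "Maya is at home" (T), K = "the lights are on" (F).
Formalization: ~(~H <-> (~W nor K))

~H = ~T = F
~W = ~T = F
~W nor K = F nor F = T
~H <-> (~W nor K) = F <-> T = F
~(~H <-> (~W nor K)) = ~F = T

The statement is true.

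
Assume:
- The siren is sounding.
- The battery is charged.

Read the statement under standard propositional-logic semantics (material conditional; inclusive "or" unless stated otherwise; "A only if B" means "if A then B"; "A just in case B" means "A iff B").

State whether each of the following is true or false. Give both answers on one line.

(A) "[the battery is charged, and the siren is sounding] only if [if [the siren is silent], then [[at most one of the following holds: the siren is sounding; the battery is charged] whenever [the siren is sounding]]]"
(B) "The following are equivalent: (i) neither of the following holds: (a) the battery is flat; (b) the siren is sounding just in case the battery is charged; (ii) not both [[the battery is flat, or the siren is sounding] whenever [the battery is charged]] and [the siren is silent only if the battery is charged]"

(A) True, (B) True

Let Q = "the battery is charged" (T), P = "the siren is sounding" (T).

(A): This is (Q & P) -> (~P -> (P -> (P nand Q))).

Q & P = T & T = T
~P = ~T = F
P nand Q = T nand T = F
P -> (P nand Q) = T -> F = F
~P -> (P -> (P nand Q)) = F -> F = T
(Q & P) -> (~P -> (P -> (P nand Q))) = T -> T = T
Hence (A) is true.

(B): In symbols: (~Q nor (P <-> Q)) <-> ((Q -> (~Q | P)) nand (~P -> Q))

~Q = ~T = F
P <-> Q = T <-> T = T
~Q nor (P <-> Q) = F nor T = F
~Q = ~T = F
~Q | P = F | T = T
Q -> (~Q | P) = T -> T = T
~P = ~T = F
~P -> Q = F -> T = T
(Q -> (~Q | P)) nand (~P -> Q) = T nand T = F
(~Q nor (P <-> Q)) <-> ((Q -> (~Q | P)) nand (~P -> Q)) = F <-> F = T
So (B) is true.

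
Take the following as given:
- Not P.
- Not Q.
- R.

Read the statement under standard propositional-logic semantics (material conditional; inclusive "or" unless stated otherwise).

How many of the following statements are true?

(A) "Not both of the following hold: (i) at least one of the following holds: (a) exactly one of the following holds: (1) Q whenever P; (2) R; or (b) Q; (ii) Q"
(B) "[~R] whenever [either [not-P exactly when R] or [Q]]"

(A): Parsed as (((P -> Q) xor R) or Q) nand Q

P -> Q = False -> False = True
(P -> Q) xor R = True xor True = False
((P -> Q) xor R) or Q = False or False = False
(((P -> Q) xor R) or Q) nand Q = False nand False = True
So (A) is true.

(B): In symbols: ((not P iff R) or Q) -> not R

not P = not False = True
not P iff R = True iff True = True
(not P iff R) or Q = True or False = True
not R = not True = False
((not P iff R) or Q) -> not R = True -> False = False
Thus (B) is false.

True statements: 1.

1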